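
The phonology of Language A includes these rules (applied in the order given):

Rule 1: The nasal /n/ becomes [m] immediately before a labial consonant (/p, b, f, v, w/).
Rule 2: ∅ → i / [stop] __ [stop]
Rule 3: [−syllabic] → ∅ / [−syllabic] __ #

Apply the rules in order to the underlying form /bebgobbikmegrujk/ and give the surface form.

bebigobibikmegruj

Rule 1 (nasal place assimilation): no segment meets the environment; /bebgobbikmegrujk/ is unchanged.
Rule 2 (stop-cluster i-epenthesis): /b/ and /g/ form a stop–stop cluster, so [i] is inserted between them. /b/ and /b/ form a stop–stop cluster, so [i] is inserted between them. /bebgobbikmegrujk/ → bebigobibikmegrujk.
Rule 3 (final cluster simplification): /k/ is the second consonant of a word-final cluster /jk/, so it deletes. /bebigobibikmegrujk/ → bebigobibikmegruj.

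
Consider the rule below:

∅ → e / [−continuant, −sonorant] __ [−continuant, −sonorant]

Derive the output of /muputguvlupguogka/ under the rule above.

/t/ and /g/ form a stop–stop cluster, so [e] is inserted between them.
/p/ and /g/ form a stop–stop cluster, so [e] is inserted between them.
/g/ and /k/ form a stop–stop cluster, so [e] is inserted between them.
Surface form: [muputeguvlupeguogeka].

muputeguvlupeguogeka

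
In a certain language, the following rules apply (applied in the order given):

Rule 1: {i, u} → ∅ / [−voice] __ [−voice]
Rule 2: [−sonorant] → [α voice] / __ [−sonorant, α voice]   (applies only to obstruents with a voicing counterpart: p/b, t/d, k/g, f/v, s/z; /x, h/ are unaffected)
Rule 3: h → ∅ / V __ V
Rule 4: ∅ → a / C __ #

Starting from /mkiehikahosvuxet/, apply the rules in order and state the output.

mkiehkaozvuxeta

Rule 1 (high vowel syncope): /i/ is a high vowel flanked by voiceless consonants /h/ and /k/, so it deletes. /mkiehikahosvuxet/ → mkiehkahosvuxet.
Rule 2 (regressive voicing assimilation): /s/ precedes the voiced obstruent /v/, so it voices to [z] by assimilation. /mkiehkahosvuxet/ → mkiehkahozvuxet.
Rule 3 (intervocalic h-deletion): /h/ occurs between vowels /a/ and /o/, so it deletes. /mkiehkahozvuxet/ → mkiehkaozvuxet.
Rule 4 (final a-epenthesis): the form ends in the consonant /t/, so [a] is inserted word-finally. /mkiehkaozvuxet/ → mkiehkaozvuxeta.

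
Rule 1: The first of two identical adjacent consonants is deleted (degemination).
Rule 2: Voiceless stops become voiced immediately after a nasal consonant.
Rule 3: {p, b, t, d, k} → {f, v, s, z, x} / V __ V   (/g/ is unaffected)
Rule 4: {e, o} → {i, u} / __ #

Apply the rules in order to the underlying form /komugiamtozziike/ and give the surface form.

komugiamdoziixi

Rule 1 (degemination): /zz/ is a geminate; the first /z/ deletes. /komugiamtozziike/ → komugiamtoziike.
Rule 2 (post-nasal voicing): /t/ is a voiceless stop immediately after the nasal /m/, so it voices to [d]. /komugiamtoziike/ → komugiamdoziike.
Rule 3 (intervocalic spirantization): /k/ is a stop between vowels /i/ and /e/, so it spirantizes to the fricative [x]. /komugiamdoziike/ → komugiamdoziixe.
Rule 4 (final vowel raising): /e/ is a mid vowel in word-final position, so it raises to [i]. /komugiamdoziixe/ → komugiamdoziixi.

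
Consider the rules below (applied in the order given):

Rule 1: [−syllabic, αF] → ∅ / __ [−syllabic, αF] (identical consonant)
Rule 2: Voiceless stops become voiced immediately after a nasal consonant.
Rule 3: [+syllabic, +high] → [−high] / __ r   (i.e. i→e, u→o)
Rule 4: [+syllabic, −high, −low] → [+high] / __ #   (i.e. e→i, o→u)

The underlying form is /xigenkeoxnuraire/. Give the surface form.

Rule 1 (degemination): no segment meets the environment; /xigenkeoxnuraire/ is unchanged.
Rule 2 (post-nasal voicing): /k/ is a voiceless stop immediately after the nasal /n/, so it voices to [g]. /xigenkeoxnuraire/ → xigengeoxnuraire.
Rule 3 (pre-rhotic lowering): /u/ is a high vowel immediately before /r/, so it lowers to [o]. /i/ is a high vowel immediately before /r/, so it lowers to [e]. /xigengeoxnuraire/ → xigengeoxnoraere.
Rule 4 (final vowel raising): /e/ is a mid vowel in word-final position, so it raises to [i]. /xigengeoxnoraere/ → xigengeoxnoraeri.

xigengeoxnoraeri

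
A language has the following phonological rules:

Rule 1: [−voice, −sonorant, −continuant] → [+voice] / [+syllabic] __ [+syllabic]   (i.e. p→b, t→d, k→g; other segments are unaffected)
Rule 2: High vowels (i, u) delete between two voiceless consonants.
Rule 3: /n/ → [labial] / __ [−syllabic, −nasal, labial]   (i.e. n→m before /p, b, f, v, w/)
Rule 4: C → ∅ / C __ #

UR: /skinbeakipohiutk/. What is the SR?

Rule 1 (intervocalic voicing): /k/ is a voiceless stop between vowels /a/ and /i/, so it voices to [g]. /p/ is a voiceless stop between vowels /i/ and /o/, so it voices to [b]. /skinbeakipohiutk/ → skinbeagibohiutk.
Rule 2 (high vowel syncope): no segment meets the environment; /skinbeagibohiutk/ is unchanged.
Rule 3 (nasal place assimilation): /n/ precedes the labial consonant /b/, so it assimilates in place to [m]. /skinbeagibohiutk/ → skimbeagibohiutk.
Rule 4 (final cluster simplification): /k/ is the second consonant of a word-final cluster /tk/, so it deletes. /skimbeagibohiutk/ → skimbeagibohiut.

skimbeagibohiut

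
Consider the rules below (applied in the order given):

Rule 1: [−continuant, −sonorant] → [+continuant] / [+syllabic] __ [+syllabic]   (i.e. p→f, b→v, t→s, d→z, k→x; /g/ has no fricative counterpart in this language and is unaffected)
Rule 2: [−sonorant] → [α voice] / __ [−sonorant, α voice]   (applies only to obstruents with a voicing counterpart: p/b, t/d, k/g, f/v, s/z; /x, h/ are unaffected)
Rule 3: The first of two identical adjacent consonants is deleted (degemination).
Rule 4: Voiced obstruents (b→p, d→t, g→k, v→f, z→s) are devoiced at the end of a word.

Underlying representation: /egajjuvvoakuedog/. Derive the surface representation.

egajuvoaxuezok

Rule 1 (intervocalic spirantization): /k/ is a stop between vowels /a/ and /u/, so it spirantizes to the fricative [x]. /d/ is a stop between vowels /e/ and /o/, so it spirantizes to the fricative [z]. /egajjuvvoakuedog/ → egajjuvvoaxuezog.
Rule 2 (regressive voicing assimilation): no segment meets the environment; /egajjuvvoaxuezog/ is unchanged.
Rule 3 (degemination): /jj/ is a geminate; the first /j/ deletes. /vv/ is a geminate; the first /v/ deletes. /egajjuvvoaxuezog/ → egajuvoaxuezog.
Rule 4 (final devoicing): /g/ is a voiced obstruent in word-final position, so it devoices to [k]. /egajuvoaxuezog/ → egajuvoaxuezok.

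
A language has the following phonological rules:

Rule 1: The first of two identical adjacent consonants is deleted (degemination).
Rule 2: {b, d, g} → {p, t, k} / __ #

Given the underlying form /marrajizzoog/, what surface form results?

marajizook

Rule 1 (degemination): /rr/ is a geminate; the first /r/ deletes. /zz/ is a geminate; the first /z/ deletes. /marrajizzoog/ → marajizoog.
Rule 2 (final devoicing): /g/ is a voiced stop in word-final position, so it devoices to [k]. /marajizoog/ → marajizook.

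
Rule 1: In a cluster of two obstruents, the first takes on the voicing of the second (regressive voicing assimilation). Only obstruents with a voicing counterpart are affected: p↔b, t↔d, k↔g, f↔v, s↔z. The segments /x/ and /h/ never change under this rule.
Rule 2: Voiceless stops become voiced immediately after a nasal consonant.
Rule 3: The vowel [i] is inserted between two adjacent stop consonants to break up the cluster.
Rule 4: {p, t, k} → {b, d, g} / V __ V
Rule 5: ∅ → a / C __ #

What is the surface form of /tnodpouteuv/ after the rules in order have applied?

Rule 1 (regressive voicing assimilation): /d/ precedes the voiceless obstruent /p/, so it devoices to [t] by assimilation. /tnodpouteuv/ → tnotpouteuv.
Rule 2 (post-nasal voicing): no segment meets the environment; /tnotpouteuv/ is unchanged.
Rule 3 (stop-cluster i-epenthesis): /t/ and /p/ form a stop–stop cluster, so [i] is inserted between them. /tnotpouteuv/ → tnotipouteuv.
Rule 4 (intervocalic voicing): /t/ is a voiceless stop between vowels /o/ and /i/, so it voices to [d]. /p/ is a voiceless stop between vowels /i/ and /o/, so it voices to [b]. /t/ is a voiceless stop between vowels /u/ and /e/, so it voices to [d]. /tnotipouteuv/ → tnodiboudeuv.
Rule 5 (final a-epenthesis): the form ends in the consonant /v/, so [a] is inserted word-finally. /tnodiboudeuv/ → tnodiboudeuva.

tnodiboudeuva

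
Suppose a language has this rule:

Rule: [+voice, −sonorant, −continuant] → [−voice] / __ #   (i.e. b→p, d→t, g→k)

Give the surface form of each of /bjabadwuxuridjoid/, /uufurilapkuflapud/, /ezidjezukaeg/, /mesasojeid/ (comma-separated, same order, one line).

/bjabadwuxuridjoid/: /d/ is a voiced stop in word-final position, so it devoices to [t]. → [bjabadwuxuridjoit].
/uufurilapkuflapud/: /d/ is a voiced stop in word-final position, so it devoices to [t]. → [uufurilapkuflaput].
/ezidjezukaeg/: /g/ is a voiced stop in word-final position, so it devoices to [k]. → [ezidjezukaek].
/mesasojeid/: /d/ is a voiced stop in word-final position, so it devoices to [t]. → [mesasojeit].

bjabadwuxuridjoit, uufurilapkuflaput, ezidjezukaek, mesasojeit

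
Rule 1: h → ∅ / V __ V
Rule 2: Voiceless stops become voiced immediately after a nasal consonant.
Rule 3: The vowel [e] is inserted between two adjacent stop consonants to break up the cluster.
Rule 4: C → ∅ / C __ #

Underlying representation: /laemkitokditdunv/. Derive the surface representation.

Rule 1 (intervocalic h-deletion): no segment meets the environment; /laemkitokditdunv/ is unchanged.
Rule 2 (post-nasal voicing): /k/ is a voiceless stop immediately after the nasal /m/, so it voices to [g]. /laemkitokditdunv/ → laemgitokditdunv.
Rule 3 (stop-cluster e-epenthesis): /k/ and /d/ form a stop–stop cluster, so [e] is inserted between them. /t/ and /d/ form a stop–stop cluster, so [e] is inserted between them. /laemgitokditdunv/ → laemgitokeditedunv.
Rule 4 (final cluster simplification): /v/ is the second consonant of a word-final cluster /nv/, so it deletes. /laemgitokeditedunv/ → laemgitokeditedun.

laemgitokeditedun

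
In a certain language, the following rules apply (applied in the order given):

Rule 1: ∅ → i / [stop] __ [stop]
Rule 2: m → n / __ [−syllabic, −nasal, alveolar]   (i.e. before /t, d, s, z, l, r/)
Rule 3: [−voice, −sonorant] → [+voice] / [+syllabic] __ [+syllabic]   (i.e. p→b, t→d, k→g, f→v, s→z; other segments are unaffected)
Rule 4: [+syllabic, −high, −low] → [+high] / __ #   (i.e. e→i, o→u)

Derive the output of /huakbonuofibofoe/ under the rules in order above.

Rule 1 (stop-cluster i-epenthesis): /k/ and /b/ form a stop–stop cluster, so [i] is inserted between them. /huakbonuofibofoe/ → huakibonuofibofoe.
Rule 2 (nasal place assimilation): no segment meets the environment; /huakibonuofibofoe/ is unchanged.
Rule 3 (intervocalic voicing): /k/ is a voiceless obstruent between vowels /a/ and /i/, so it voices to [g]. /f/ is a voiceless obstruent between vowels /o/ and /i/, so it voices to [v]. /f/ is a voiceless obstruent between vowels /o/ and /o/, so it voices to [v]. /huakibonuofibofoe/ → huagibonuovibovoe.
Rule 4 (final vowel raising): /e/ is a mid vowel in word-final position, so it raises to [i]. /huagibonuovibovoe/ → huagibonuovibovoi.

huagibonuovibovoi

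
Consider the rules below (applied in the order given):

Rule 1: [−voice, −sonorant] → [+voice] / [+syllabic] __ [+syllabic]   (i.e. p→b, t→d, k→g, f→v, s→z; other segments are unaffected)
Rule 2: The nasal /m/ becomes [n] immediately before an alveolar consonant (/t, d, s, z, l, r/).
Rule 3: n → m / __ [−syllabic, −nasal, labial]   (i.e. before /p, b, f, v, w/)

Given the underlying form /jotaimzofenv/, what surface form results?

Rule 1 (intervocalic voicing): /t/ is a voiceless obstruent between vowels /o/ and /a/, so it voices to [d]. /f/ is a voiceless obstruent between vowels /o/ and /e/, so it voices to [v]. /jotaimzofenv/ → jodaimzovenv.
Rule 2 (nasal place assimilation): /m/ precedes the alveolar consonant /z/, so it assimilates in place to [n]. /jodaimzovenv/ → jodainzovenv.
Rule 3 (nasal place assimilation): /n/ precedes the labial consonant /v/, so it assimilates in place to [m]. /jodainzovenv/ → jodainzovemv.

jodainzovemv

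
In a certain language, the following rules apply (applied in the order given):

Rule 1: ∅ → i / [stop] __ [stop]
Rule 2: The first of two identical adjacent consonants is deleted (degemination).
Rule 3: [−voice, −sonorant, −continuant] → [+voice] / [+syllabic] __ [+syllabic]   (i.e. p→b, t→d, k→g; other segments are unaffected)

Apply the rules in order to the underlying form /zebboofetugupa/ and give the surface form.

Rule 1 (stop-cluster i-epenthesis): /b/ and /b/ form a stop–stop cluster, so [i] is inserted between them. /zebboofetugupa/ → zebiboofetugupa.
Rule 2 (degemination): no segment meets the environment; /zebiboofetugupa/ is unchanged.
Rule 3 (intervocalic voicing): /t/ is a voiceless stop between vowels /e/ and /u/, so it voices to [d]. /p/ is a voiceless stop between vowels /u/ and /a/, so it voices to [b]. /zebiboofetugupa/ → zebiboofeduguba.

zebiboofeduguba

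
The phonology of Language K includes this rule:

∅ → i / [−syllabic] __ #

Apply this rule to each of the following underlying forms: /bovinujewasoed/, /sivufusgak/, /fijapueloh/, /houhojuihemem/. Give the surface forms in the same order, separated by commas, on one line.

/bovinujewasoed/: the form ends in the consonant /d/, so [i] is inserted word-finally. → [bovinujewasoedi].
/sivufusgak/: the form ends in the consonant /k/, so [i] is inserted word-finally. → [sivufusgaki].
/fijapueloh/: the form ends in the consonant /h/, so [i] is inserted word-finally. → [fijapuelohi].
/houhojuihemem/: the form ends in the consonant /m/, so [i] is inserted word-finally. → [houhojuihememi].

bovinujewasoedi, sivufusgaki, fijapuelohi, houhojuihememi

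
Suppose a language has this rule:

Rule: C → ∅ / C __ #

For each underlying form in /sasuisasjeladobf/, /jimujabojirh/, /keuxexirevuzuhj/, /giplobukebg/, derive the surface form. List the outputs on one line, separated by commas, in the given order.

sasuisasjeladob, jimujabojir, keuxexirevuzuh, giplobukeb

/sasuisasjeladobf/: /f/ is the second consonant of a word-final cluster /bf/, so it deletes. → [sasuisasjeladob].
/jimujabojirh/: /h/ is the second consonant of a word-final cluster /rh/, so it deletes. → [jimujabojir].
/keuxexirevuzuhj/: /j/ is the second consonant of a word-final cluster /hj/, so it deletes. → [keuxexirevuzuh].
/giplobukebg/: /g/ is the second consonant of a word-final cluster /bg/, so it deletes. → [giplobukeb].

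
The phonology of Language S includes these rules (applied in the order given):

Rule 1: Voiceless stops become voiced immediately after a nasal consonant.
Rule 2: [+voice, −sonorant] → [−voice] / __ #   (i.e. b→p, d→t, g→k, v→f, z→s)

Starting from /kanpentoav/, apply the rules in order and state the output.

kanbendoaf

Rule 1 (post-nasal voicing): /p/ is a voiceless stop immediately after the nasal /n/, so it voices to [b]. /t/ is a voiceless stop immediately after the nasal /n/, so it voices to [d]. /kanpentoav/ → kanbendoav.
Rule 2 (final devoicing): /v/ is a voiced obstruent in word-final position, so it devoices to [f]. /kanbendoav/ → kanbendoaf.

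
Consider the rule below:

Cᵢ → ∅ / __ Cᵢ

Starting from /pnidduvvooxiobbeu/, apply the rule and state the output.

pniduvooxiobeu

/dd/ is a geminate; the first /d/ deletes.
/vv/ is a geminate; the first /v/ deletes.
/bb/ is a geminate; the first /b/ deletes.
Surface form: [pniduvooxiobeu].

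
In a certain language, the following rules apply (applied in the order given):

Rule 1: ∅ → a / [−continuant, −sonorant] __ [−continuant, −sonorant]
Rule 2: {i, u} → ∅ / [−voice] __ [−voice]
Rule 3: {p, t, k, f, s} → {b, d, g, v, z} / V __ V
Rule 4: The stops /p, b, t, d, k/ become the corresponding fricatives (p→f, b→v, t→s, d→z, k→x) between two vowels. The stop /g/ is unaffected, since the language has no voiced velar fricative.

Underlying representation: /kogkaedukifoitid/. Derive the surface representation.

Rule 1 (stop-cluster a-epenthesis): /g/ and /k/ form a stop–stop cluster, so [a] is inserted between them. /kogkaedukifoitid/ → kogakaedukifoitid.
Rule 2 (high vowel syncope): /i/ is a high vowel flanked by voiceless consonants /k/ and /f/, so it deletes. /kogakaedukifoitid/ → kogakaedukfoitid.
Rule 3 (intervocalic voicing): /k/ is a voiceless obstruent between vowels /a/ and /a/, so it voices to [g]. /t/ is a voiceless obstruent between vowels /i/ and /i/, so it voices to [d]. /kogakaedukfoitid/ → kogagaedukfoidid.
Rule 4 (intervocalic spirantization): /d/ is a stop between vowels /e/ and /u/, so it spirantizes to the fricative [z]. /d/ is a stop between vowels /i/ and /i/, so it spirantizes to the fricative [z]. /kogagaedukfoidid/ → kogagaezukfoizid.

kogagaezukfoizid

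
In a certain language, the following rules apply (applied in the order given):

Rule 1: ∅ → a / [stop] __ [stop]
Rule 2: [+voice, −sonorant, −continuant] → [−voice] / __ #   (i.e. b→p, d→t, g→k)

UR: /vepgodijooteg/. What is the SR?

Rule 1 (stop-cluster a-epenthesis): /p/ and /g/ form a stop–stop cluster, so [a] is inserted between them. /vepgodijooteg/ → vepagodijooteg.
Rule 2 (final devoicing): /g/ is a voiced stop in word-final position, so it devoices to [k]. /vepagodijooteg/ → vepagodijootek.

vepagodijootek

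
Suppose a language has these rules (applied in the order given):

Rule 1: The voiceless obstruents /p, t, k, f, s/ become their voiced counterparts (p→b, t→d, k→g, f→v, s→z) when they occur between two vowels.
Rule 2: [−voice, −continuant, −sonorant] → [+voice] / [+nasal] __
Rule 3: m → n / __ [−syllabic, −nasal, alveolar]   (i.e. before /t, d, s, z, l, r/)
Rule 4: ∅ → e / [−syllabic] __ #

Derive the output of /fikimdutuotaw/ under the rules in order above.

Rule 1 (intervocalic voicing): /k/ is a voiceless obstruent between vowels /i/ and /i/, so it voices to [g]. /t/ is a voiceless obstruent between vowels /u/ and /u/, so it voices to [d]. /t/ is a voiceless obstruent between vowels /o/ and /a/, so it voices to [d]. /fikimdutuotaw/ → figimduduodaw.
Rule 2 (post-nasal voicing): no segment meets the environment; /figimduduodaw/ is unchanged.
Rule 3 (nasal place assimilation): /m/ precedes the alveolar consonant /d/, so it assimilates in place to [n]. /figimduduodaw/ → figinduduodaw.
Rule 4 (final e-epenthesis): the form ends in the consonant /w/, so [e] is inserted word-finally. /figinduduodaw/ → figinduduodawe.

figinduduodawe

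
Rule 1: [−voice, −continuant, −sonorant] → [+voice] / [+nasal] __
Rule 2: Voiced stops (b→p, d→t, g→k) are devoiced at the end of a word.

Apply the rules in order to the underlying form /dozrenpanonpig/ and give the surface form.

dozrenbanonbik

Rule 1 (post-nasal voicing): /p/ is a voiceless stop immediately after the nasal /n/, so it voices to [b]. /p/ is a voiceless stop immediately after the nasal /n/, so it voices to [b]. /dozrenpanonpig/ → dozrenbanonbig.
Rule 2 (final devoicing): /g/ is a voiced stop in word-final position, so it devoices to [k]. /dozrenbanonbig/ → dozrenbanonbik.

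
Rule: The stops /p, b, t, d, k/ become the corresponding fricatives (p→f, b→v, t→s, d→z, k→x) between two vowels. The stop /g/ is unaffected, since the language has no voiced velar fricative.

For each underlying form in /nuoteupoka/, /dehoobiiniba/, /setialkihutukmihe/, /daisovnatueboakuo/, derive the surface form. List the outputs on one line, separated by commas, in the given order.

/nuoteupoka/: /t/ is a stop between vowels /o/ and /e/, so it spirantizes to the fricative [s]. /p/ is a stop between vowels /u/ and /o/, so it spirantizes to the fricative [f]. /k/ is a stop between vowels /o/ and /a/, so it spirantizes to the fricative [x]. → [nuoseufoxa].
/dehoobiiniba/: /b/ is a stop between vowels /o/ and /i/, so it spirantizes to the fricative [v]. /b/ is a stop between vowels /i/ and /a/, so it spirantizes to the fricative [v]. → [dehooviiniva].
/setialkihutukmihe/: /t/ is a stop between vowels /e/ and /i/, so it spirantizes to the fricative [s]. /t/ is a stop between vowels /u/ and /u/, so it spirantizes to the fricative [s]. → [sesialkihusukmihe].
/daisovnatueboakuo/: /t/ is a stop between vowels /a/ and /u/, so it spirantizes to the fricative [s]. /b/ is a stop between vowels /e/ and /o/, so it spirantizes to the fricative [v]. /k/ is a stop between vowels /a/ and /u/, so it spirantizes to the fricative [x]. → [daisovnasuevoaxuo].

nuoseufoxa, dehooviiniva, sesialkihusukmihe, daisovnasuevoaxuo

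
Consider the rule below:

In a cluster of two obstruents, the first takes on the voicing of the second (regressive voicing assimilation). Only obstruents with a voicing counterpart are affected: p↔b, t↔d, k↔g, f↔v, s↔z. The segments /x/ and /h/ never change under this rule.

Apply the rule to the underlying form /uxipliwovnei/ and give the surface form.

uxipliwovnei

No segment of /uxipliwovnei/ meets the structural description of the rule, so the form surfaces unchanged.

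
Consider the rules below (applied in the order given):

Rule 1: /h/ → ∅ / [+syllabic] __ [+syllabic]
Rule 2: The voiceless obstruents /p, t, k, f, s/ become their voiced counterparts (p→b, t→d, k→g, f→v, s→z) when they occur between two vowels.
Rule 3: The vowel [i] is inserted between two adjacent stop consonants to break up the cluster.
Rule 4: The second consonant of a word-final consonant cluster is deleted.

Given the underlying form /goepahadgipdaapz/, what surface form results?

Rule 1 (intervocalic h-deletion): /h/ occurs between vowels /a/ and /a/, so it deletes. /goepahadgipdaapz/ → goepaadgipdaapz.
Rule 2 (intervocalic voicing): /p/ is a voiceless obstruent between vowels /e/ and /a/, so it voices to [b]. /goepaadgipdaapz/ → goebaadgipdaapz.
Rule 3 (stop-cluster i-epenthesis): /d/ and /g/ form a stop–stop cluster, so [i] is inserted between them. /p/ and /d/ form a stop–stop cluster, so [i] is inserted between them. /goebaadgipdaapz/ → goebaadigipidaapz.
Rule 4 (final cluster simplification): /z/ is the second consonant of a word-final cluster /pz/, so it deletes. /goebaadigipidaapz/ → goebaadigipidaap.

goebaadigipidaap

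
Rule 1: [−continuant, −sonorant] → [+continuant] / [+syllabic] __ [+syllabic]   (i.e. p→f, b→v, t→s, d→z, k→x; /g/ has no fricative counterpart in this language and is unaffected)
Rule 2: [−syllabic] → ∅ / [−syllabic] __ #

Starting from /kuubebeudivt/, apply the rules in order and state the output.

kuuveveuziv

Rule 1 (intervocalic spirantization): /b/ is a stop between vowels /u/ and /e/, so it spirantizes to the fricative [v]. /b/ is a stop between vowels /e/ and /e/, so it spirantizes to the fricative [v]. /d/ is a stop between vowels /u/ and /i/, so it spirantizes to the fricative [z]. /kuubebeudivt/ → kuuveveuzivt.
Rule 2 (final cluster simplification): /t/ is the second consonant of a word-final cluster /vt/, so it deletes. /kuuveveuzivt/ → kuuveveuziv.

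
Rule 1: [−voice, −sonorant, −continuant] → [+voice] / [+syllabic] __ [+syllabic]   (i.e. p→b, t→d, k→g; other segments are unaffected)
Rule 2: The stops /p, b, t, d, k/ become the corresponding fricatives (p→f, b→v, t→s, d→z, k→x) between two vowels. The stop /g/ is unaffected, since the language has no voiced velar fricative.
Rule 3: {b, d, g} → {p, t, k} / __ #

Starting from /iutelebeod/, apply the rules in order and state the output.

iuzeleveot

Rule 1 (intervocalic voicing): /t/ is a voiceless stop between vowels /u/ and /e/, so it voices to [d]. /iutelebeod/ → iudelebeod.
Rule 2 (intervocalic spirantization): /d/ is a stop between vowels /u/ and /e/, so it spirantizes to the fricative [z]. /b/ is a stop between vowels /e/ and /e/, so it spirantizes to the fricative [v]. /iudelebeod/ → iuzeleveod.
Rule 3 (final devoicing): /d/ is a voiced stop in word-final position, so it devoices to [t]. /iuzeleveod/ → iuzeleveot.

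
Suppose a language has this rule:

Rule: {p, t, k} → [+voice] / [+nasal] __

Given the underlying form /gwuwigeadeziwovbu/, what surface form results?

gwuwigeadeziwovbu

No segment of /gwuwigeadeziwovbu/ meets the structural description of the rule, so the form surfaces unchanged.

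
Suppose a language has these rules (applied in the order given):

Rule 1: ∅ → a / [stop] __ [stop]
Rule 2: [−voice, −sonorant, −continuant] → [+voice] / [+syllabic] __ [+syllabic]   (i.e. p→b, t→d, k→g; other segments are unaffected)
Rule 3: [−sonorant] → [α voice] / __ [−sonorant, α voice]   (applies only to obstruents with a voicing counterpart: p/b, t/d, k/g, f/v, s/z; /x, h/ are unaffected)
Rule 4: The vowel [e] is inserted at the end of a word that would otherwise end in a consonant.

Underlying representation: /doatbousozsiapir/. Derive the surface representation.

doadabousossiabire

Rule 1 (stop-cluster a-epenthesis): /t/ and /b/ form a stop–stop cluster, so [a] is inserted between them. /doatbousozsiapir/ → doatabousozsiapir.
Rule 2 (intervocalic voicing): /t/ is a voiceless stop between vowels /a/ and /a/, so it voices to [d]. /p/ is a voiceless stop between vowels /a/ and /i/, so it voices to [b]. /doatabousozsiapir/ → doadabousozsiabir.
Rule 3 (regressive voicing assimilation): /z/ precedes the voiceless obstruent /s/, so it devoices to [s] by assimilation. /doadabousozsiabir/ → doadabousossiabir.
Rule 4 (final e-epenthesis): the form ends in the consonant /r/, so [e] is inserted word-finally. /doadabousossiabir/ → doadabousossiabire.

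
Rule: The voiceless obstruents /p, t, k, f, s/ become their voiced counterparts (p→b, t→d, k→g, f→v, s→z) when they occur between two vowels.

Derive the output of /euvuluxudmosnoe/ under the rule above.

No segment of /euvuluxudmosnoe/ meets the structural description of the rule, so the form surfaces unchanged.

euvuluxudmosnoe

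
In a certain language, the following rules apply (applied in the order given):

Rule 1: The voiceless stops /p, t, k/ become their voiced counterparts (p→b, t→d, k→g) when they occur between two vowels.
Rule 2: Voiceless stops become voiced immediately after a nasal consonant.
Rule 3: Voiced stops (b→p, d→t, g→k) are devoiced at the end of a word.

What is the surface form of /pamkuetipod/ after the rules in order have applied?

Rule 1 (intervocalic voicing): /t/ is a voiceless stop between vowels /e/ and /i/, so it voices to [d]. /p/ is a voiceless stop between vowels /i/ and /o/, so it voices to [b]. /pamkuetipod/ → pamkuedibod.
Rule 2 (post-nasal voicing): /k/ is a voiceless stop immediately after the nasal /m/, so it voices to [g]. /pamkuedibod/ → pamguedibod.
Rule 3 (final devoicing): /d/ is a voiced stop in word-final position, so it devoices to [t]. /pamguedibod/ → pamguedibot.

pamguedibot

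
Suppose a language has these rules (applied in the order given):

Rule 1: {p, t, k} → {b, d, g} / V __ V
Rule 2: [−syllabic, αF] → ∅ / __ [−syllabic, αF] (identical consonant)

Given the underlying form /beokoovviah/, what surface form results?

Rule 1 (intervocalic voicing): /k/ is a voiceless stop between vowels /o/ and /o/, so it voices to [g]. /beokoovviah/ → beogoovviah.
Rule 2 (degemination): /vv/ is a geminate; the first /v/ deletes. /beogoovviah/ → beogooviah.

beogooviah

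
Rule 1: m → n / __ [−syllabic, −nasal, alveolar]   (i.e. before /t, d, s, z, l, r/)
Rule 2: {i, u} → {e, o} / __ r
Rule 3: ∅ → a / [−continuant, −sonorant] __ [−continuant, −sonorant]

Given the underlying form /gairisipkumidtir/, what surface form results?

Rule 1 (nasal place assimilation): no segment meets the environment; /gairisipkumidtir/ is unchanged.
Rule 2 (pre-rhotic lowering): /i/ is a high vowel immediately before /r/, so it lowers to [e]. /i/ is a high vowel immediately before /r/, so it lowers to [e]. /gairisipkumidtir/ → gaerisipkumidter.
Rule 3 (stop-cluster a-epenthesis): /p/ and /k/ form a stop–stop cluster, so [a] is inserted between them. /d/ and /t/ form a stop–stop cluster, so [a] is inserted between them. /gaerisipkumidter/ → gaerisipakumidater.

gaerisipakumidater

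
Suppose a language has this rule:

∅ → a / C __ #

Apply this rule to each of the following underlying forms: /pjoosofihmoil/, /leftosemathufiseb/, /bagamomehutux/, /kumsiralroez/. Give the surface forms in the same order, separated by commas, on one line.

pjoosofihmoila, leftosemathufiseba, bagamomehutuxa, kumsiralroeza

/pjoosofihmoil/: the form ends in the consonant /l/, so [a] is inserted word-finally. → [pjoosofihmoila].
/leftosemathufiseb/: the form ends in the consonant /b/, so [a] is inserted word-finally. → [leftosemathufiseba].
/bagamomehutux/: the form ends in the consonant /x/, so [a] is inserted word-finally. → [bagamomehutuxa].
/kumsiralroez/: the form ends in the consonant /z/, so [a] is inserted word-finally. → [kumsiralroeza].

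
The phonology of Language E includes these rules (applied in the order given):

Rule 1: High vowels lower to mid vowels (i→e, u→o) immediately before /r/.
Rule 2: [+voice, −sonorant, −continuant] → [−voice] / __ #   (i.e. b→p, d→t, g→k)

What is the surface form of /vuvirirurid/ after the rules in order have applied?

Rule 1 (pre-rhotic lowering): /i/ is a high vowel immediately before /r/, so it lowers to [e]. /i/ is a high vowel immediately before /r/, so it lowers to [e]. /u/ is a high vowel immediately before /r/, so it lowers to [o]. /vuvirirurid/ → vuvererorid.
Rule 2 (final devoicing): /d/ is a voiced stop in word-final position, so it devoices to [t]. /vuvererorid/ → vuvererorit.

vuvererorit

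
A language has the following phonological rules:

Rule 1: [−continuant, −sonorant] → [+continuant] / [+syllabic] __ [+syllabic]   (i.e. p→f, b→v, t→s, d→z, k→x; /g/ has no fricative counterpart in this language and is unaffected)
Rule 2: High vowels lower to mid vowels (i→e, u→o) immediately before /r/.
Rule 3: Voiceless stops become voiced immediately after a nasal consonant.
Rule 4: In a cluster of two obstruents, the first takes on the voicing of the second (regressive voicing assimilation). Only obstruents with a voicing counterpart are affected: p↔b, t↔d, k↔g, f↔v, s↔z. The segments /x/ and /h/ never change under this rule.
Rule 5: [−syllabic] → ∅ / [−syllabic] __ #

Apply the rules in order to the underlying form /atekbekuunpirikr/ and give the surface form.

Rule 1 (intervocalic spirantization): /t/ is a stop between vowels /a/ and /e/, so it spirantizes to the fricative [s]. /k/ is a stop between vowels /e/ and /u/, so it spirantizes to the fricative [x]. /atekbekuunpirikr/ → asekbexuunpirikr.
Rule 2 (pre-rhotic lowering): /i/ is a high vowel immediately before /r/, so it lowers to [e]. /asekbexuunpirikr/ → asekbexuunperikr.
Rule 3 (post-nasal voicing): /p/ is a voiceless stop immediately after the nasal /n/, so it voices to [b]. /asekbexuunperikr/ → asekbexuunberikr.
Rule 4 (regressive voicing assimilation): /k/ precedes the voiced obstruent /b/, so it voices to [g] by assimilation. /asekbexuunberikr/ → asegbexuunberikr.
Rule 5 (final cluster simplification): /r/ is the second consonant of a word-final cluster /kr/, so it deletes. /asegbexuunberikr/ → asegbexuunberik.

asegbexuunberik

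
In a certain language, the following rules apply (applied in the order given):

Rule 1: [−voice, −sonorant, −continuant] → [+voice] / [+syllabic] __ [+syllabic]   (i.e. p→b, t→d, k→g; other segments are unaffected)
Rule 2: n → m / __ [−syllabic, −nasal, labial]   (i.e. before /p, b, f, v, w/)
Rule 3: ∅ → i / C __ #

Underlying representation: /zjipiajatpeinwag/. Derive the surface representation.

zjibiajatpeimwagi

Rule 1 (intervocalic voicing): /p/ is a voiceless stop between vowels /i/ and /i/, so it voices to [b]. /zjipiajatpeinwag/ → zjibiajatpeinwag.
Rule 2 (nasal place assimilation): /n/ precedes the labial consonant /w/, so it assimilates in place to [m]. /zjibiajatpeinwag/ → zjibiajatpeimwag.
Rule 3 (final i-epenthesis): the form ends in the consonant /g/, so [i] is inserted word-finally. /zjibiajatpeimwag/ → zjibiajatpeimwagi.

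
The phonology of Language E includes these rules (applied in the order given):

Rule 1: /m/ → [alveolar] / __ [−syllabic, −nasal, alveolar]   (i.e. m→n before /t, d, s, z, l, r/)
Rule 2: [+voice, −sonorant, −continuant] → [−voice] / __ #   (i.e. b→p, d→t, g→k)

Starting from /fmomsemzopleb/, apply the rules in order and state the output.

Rule 1 (nasal place assimilation): /m/ precedes the alveolar consonant /s/, so it assimilates in place to [n]. /m/ precedes the alveolar consonant /z/, so it assimilates in place to [n]. /fmomsemzopleb/ → fmonsenzopleb.
Rule 2 (final devoicing): /b/ is a voiced stop in word-final position, so it devoices to [p]. /fmonsenzopleb/ → fmonsenzoplep.

fmonsenzoplep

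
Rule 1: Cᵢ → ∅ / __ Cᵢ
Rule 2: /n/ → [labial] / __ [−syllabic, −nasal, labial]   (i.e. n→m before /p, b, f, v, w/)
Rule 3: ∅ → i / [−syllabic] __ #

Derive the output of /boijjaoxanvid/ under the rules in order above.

Rule 1 (degemination): /jj/ is a geminate; the first /j/ deletes. /boijjaoxanvid/ → boijaoxanvid.
Rule 2 (nasal place assimilation): /n/ precedes the labial consonant /v/, so it assimilates in place to [m]. /boijaoxanvid/ → boijaoxamvid.
Rule 3 (final i-epenthesis): the form ends in the consonant /d/, so [i] is inserted word-finally. /boijaoxamvid/ → boijaoxamvidi.

boijaoxamvidi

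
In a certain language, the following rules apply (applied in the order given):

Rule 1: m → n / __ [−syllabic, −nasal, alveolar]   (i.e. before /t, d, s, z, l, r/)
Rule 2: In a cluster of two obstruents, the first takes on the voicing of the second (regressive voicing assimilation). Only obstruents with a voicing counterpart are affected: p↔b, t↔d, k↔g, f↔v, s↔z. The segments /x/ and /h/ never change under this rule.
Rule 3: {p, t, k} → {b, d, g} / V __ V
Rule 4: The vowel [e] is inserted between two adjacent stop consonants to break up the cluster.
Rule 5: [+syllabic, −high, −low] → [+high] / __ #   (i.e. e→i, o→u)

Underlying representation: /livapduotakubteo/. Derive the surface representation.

Rule 1 (nasal place assimilation): no segment meets the environment; /livapduotakubteo/ is unchanged.
Rule 2 (regressive voicing assimilation): /p/ precedes the voiced obstruent /d/, so it voices to [b] by assimilation. /b/ precedes the voiceless obstruent /t/, so it devoices to [p] by assimilation. /livapduotakubteo/ → livabduotakupteo.
Rule 3 (intervocalic voicing): /t/ is a voiceless stop between vowels /o/ and /a/, so it voices to [d]. /k/ is a voiceless stop between vowels /a/ and /u/, so it voices to [g]. /livabduotakupteo/ → livabduodagupteo.
Rule 4 (stop-cluster e-epenthesis): /b/ and /d/ form a stop–stop cluster, so [e] is inserted between them. /p/ and /t/ form a stop–stop cluster, so [e] is inserted between them. /livabduodagupteo/ → livabeduodagupeteo.
Rule 5 (final vowel raising): /o/ is a mid vowel in word-final position, so it raises to [u]. /livabeduodagupeteo/ → livabeduodagupeteu.

livabeduodagupeteu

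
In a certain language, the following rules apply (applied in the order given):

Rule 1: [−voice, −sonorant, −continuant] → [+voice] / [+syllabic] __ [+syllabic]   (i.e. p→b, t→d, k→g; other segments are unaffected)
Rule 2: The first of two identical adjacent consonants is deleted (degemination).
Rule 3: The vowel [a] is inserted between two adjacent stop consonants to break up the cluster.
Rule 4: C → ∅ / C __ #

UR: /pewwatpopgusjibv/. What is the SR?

pewatapopagusjib

Rule 1 (intervocalic voicing): no segment meets the environment; /pewwatpopgusjibv/ is unchanged.
Rule 2 (degemination): /ww/ is a geminate; the first /w/ deletes. /pewwatpopgusjibv/ → pewatpopgusjibv.
Rule 3 (stop-cluster a-epenthesis): /t/ and /p/ form a stop–stop cluster, so [a] is inserted between them. /p/ and /g/ form a stop–stop cluster, so [a] is inserted between them. /pewatpopgusjibv/ → pewatapopagusjibv.
Rule 4 (final cluster simplification): /v/ is the second consonant of a word-final cluster /bv/, so it deletes. /pewatapopagusjibv/ → pewatapopagusjib.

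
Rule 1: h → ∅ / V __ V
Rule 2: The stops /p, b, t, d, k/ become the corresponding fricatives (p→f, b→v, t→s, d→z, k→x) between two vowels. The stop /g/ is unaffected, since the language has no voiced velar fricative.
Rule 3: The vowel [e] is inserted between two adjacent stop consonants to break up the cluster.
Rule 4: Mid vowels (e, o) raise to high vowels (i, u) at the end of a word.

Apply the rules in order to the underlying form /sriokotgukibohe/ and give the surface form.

Rule 1 (intervocalic h-deletion): /h/ occurs between vowels /o/ and /e/, so it deletes. /sriokotgukibohe/ → sriokotgukiboe.
Rule 2 (intervocalic spirantization): /k/ is a stop between vowels /o/ and /o/, so it spirantizes to the fricative [x]. /k/ is a stop between vowels /u/ and /i/, so it spirantizes to the fricative [x]. /b/ is a stop between vowels /i/ and /o/, so it spirantizes to the fricative [v]. /sriokotgukiboe/ → srioxotguxivoe.
Rule 3 (stop-cluster e-epenthesis): /t/ and /g/ form a stop–stop cluster, so [e] is inserted between them. /srioxotguxivoe/ → srioxoteguxivoe.
Rule 4 (final vowel raising): /e/ is a mid vowel in word-final position, so it raises to [i]. /srioxoteguxivoe/ → srioxoteguxivoi.

srioxoteguxivoi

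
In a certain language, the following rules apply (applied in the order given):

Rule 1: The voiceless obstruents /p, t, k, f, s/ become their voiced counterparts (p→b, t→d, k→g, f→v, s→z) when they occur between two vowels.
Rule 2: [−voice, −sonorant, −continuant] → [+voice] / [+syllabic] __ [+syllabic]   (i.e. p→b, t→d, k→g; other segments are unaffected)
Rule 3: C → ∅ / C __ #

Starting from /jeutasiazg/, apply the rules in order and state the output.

Rule 1 (intervocalic voicing): /t/ is a voiceless obstruent between vowels /u/ and /a/, so it voices to [d]. /s/ is a voiceless obstruent between vowels /a/ and /i/, so it voices to [z]. /jeutasiazg/ → jeudaziazg.
Rule 2 (intervocalic voicing): no segment meets the environment; /jeudaziazg/ is unchanged.
Rule 3 (final cluster simplification): /g/ is the second consonant of a word-final cluster /zg/, so it deletes. /jeudaziazg/ → jeudaziaz.

jeudaziaz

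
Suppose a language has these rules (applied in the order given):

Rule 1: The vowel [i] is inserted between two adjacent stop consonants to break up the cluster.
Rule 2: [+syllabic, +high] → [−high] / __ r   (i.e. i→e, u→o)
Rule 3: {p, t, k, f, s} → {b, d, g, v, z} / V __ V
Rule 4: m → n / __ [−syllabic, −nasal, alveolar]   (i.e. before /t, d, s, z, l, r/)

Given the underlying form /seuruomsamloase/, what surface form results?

seoruonsanloaze

Rule 1 (stop-cluster i-epenthesis): no segment meets the environment; /seuruomsamloase/ is unchanged.
Rule 2 (pre-rhotic lowering): /u/ is a high vowel immediately before /r/, so it lowers to [o]. /seuruomsamloase/ → seoruomsamloase.
Rule 3 (intervocalic voicing): /s/ is a voiceless obstruent between vowels /a/ and /e/, so it voices to [z]. /seoruomsamloase/ → seoruomsamloaze.
Rule 4 (nasal place assimilation): /m/ precedes the alveolar consonant /s/, so it assimilates in place to [n]. /m/ precedes the alveolar consonant /l/, so it assimilates in place to [n]. /seoruomsamloaze/ → seoruonsanloaze.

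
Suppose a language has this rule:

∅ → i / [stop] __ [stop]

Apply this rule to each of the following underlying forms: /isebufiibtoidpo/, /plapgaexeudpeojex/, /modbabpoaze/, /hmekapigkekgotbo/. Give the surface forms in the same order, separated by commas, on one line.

isebufiibitoidipo, plapigaexeudipeojex, modibabipoaze, hmekapigikekigotibo

/isebufiibtoidpo/: /b/ and /t/ form a stop–stop cluster, so [i] is inserted between them. /d/ and /p/ form a stop–stop cluster, so [i] is inserted between them. → [isebufiibitoidipo].
/plapgaexeudpeojex/: /p/ and /g/ form a stop–stop cluster, so [i] is inserted between them. /d/ and /p/ form a stop–stop cluster, so [i] is inserted between them. → [plapigaexeudipeojex].
/modbabpoaze/: /d/ and /b/ form a stop–stop cluster, so [i] is inserted between them. /b/ and /p/ form a stop–stop cluster, so [i] is inserted between them. → [modibabipoaze].
/hmekapigkekgotbo/: /g/ and /k/ form a stop–stop cluster, so [i] is inserted between them. /k/ and /g/ form a stop–stop cluster, so [i] is inserted between them. /t/ and /b/ form a stop–stop cluster, so [i] is inserted between them. → [hmekapigikekigotibo].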